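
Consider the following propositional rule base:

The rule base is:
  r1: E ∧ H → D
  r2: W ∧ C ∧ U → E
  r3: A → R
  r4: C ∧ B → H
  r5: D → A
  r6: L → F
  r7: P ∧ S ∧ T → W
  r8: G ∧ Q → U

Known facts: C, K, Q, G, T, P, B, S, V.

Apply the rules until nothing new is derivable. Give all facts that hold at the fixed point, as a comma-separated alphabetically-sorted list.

A, B, C, D, E, G, H, K, P, Q, R, S, T, U, V, W

Round 1: r4 [C ∧ B → H]; r7 [P ∧ S ∧ T → W]; r8 [G ∧ Q → U]. Adds H, W, U.
Round 2: r2 [W ∧ C ∧ U → E]. Adds E.
Round 3: r1 [E ∧ H → D]. Adds D.
Round 4: r5 [D → A]. Adds A.
Round 5: r3 [A → R]. Adds R.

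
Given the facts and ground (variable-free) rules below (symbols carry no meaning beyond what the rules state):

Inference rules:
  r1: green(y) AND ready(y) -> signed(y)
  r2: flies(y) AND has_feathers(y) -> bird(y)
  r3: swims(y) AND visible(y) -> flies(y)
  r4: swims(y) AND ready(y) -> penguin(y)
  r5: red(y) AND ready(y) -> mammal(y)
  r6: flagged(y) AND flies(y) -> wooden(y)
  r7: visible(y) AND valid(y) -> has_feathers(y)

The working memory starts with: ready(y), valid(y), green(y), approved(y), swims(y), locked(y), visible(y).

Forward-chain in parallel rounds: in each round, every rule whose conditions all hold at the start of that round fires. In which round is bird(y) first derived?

2

[1] r1 [green(y) AND ready(y) -> signed(y)]; r3 [swims(y) AND visible(y) -> flies(y)]; r4 [swims(y) AND ready(y) -> penguin(y)]; r7 [visible(y) AND valid(y) -> has_feathers(y)]. ⇒ new: signed(y), flies(y), penguin(y), has_feathers(y).
[2] r2 [flies(y) AND has_feathers(y) -> bird(y)]. ⇒ new: bird(y).
bird(y) first appears in round 2.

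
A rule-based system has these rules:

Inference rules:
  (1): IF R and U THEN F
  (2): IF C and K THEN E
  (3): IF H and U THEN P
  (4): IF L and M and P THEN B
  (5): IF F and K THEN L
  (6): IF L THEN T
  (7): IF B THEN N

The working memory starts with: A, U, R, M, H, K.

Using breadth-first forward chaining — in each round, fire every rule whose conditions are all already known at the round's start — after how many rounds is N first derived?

Round 1: (1) [IF R and U THEN F]; (3) [IF H and U THEN P]. New: F, P.
Round 2: (5) [IF F and K THEN L]. New: L.
Round 3: (4) [IF L and M and P THEN B]; (6) [IF L THEN T]. New: B, T.
Round 4: (7) [IF B THEN N]. New: N.
N first appears in round 4.

4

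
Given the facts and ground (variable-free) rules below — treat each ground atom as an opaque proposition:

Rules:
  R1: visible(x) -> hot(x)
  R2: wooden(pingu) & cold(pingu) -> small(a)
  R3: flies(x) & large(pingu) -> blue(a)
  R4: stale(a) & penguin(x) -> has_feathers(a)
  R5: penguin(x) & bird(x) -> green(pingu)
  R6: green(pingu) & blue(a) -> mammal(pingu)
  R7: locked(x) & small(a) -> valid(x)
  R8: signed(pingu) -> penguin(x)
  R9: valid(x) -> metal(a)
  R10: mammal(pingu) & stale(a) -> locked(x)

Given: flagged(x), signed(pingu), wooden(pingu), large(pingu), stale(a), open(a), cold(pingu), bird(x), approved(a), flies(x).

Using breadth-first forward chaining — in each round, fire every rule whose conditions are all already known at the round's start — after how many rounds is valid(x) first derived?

5

Round 1: R2 [wooden(pingu) & cold(pingu) -> small(a)]; R3 [flies(x) & large(pingu) -> blue(a)]; R8 [signed(pingu) -> penguin(x)]. Adds small(a), blue(a), penguin(x).
Round 2: R4 [stale(a) & penguin(x) -> has_feathers(a)]; R5 [penguin(x) & bird(x) -> green(pingu)]. Adds has_feathers(a), green(pingu).
Round 3: R6 [green(pingu) & blue(a) -> mammal(pingu)]. Adds mammal(pingu).
Round 4: R10 [mammal(pingu) & stale(a) -> locked(x)]. Adds locked(x).
Round 5: R7 [locked(x) & small(a) -> valid(x)]. Adds valid(x).
valid(x) first appears in round 5.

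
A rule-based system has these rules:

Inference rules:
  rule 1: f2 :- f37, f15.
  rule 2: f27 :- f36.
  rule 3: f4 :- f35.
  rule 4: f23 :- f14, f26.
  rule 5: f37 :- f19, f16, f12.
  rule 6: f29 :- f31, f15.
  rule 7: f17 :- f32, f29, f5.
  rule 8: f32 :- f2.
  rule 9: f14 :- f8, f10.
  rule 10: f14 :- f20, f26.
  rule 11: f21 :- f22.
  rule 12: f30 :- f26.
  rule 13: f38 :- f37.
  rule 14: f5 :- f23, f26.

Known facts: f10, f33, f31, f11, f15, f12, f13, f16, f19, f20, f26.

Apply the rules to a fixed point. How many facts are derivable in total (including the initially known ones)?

Round 1: rule 5 [f37 :- f19, f16, f12.]; rule 6 [f29 :- f31, f15.]; rule 10 [f14 :- f20, f26.]; rule 12 [f30 :- f26.]. Adds f37, f29, f14, f30.
Round 2: rule 1 [f2 :- f37, f15.]; rule 4 [f23 :- f14, f26.]; rule 13 [f38 :- f37.]. Adds f2, f23, f38.
Round 3: rule 8 [f32 :- f2.]; rule 14 [f5 :- f23, f26.]. Adds f32, f5.
Round 4: rule 7 [f17 :- f32, f29, f5.]. Adds f17.
Closure: {f10, f11, f12, f13, f14, f15, f16, f17, f19, f2, f20, f23, f26, f29, f30, f31, f32, f33, f37, f38, f5} — 21 facts.

21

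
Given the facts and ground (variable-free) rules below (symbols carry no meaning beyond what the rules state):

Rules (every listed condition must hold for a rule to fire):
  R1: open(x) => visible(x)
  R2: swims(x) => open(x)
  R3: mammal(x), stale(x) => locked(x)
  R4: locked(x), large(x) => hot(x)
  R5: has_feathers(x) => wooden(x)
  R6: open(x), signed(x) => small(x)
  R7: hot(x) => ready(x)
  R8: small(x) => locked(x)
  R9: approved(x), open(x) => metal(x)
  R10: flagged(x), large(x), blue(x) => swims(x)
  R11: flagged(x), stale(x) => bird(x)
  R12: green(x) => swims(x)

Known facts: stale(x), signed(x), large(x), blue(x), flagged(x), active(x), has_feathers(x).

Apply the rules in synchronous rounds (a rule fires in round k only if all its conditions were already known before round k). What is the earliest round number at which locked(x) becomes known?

4

Round 1: R5 [has_feathers(x) => wooden(x)]; R10 [flagged(x), large(x), blue(x) => swims(x)]; R11 [flagged(x), stale(x) => bird(x)]. Adds wooden(x), swims(x), bird(x).
Round 2: R2 [swims(x) => open(x)]. Adds open(x).
Round 3: R1 [open(x) => visible(x)]; R6 [open(x), signed(x) => small(x)]. Adds visible(x), small(x).
Round 4: R8 [small(x) => locked(x)]. Adds locked(x).
locked(x) first appears in round 4.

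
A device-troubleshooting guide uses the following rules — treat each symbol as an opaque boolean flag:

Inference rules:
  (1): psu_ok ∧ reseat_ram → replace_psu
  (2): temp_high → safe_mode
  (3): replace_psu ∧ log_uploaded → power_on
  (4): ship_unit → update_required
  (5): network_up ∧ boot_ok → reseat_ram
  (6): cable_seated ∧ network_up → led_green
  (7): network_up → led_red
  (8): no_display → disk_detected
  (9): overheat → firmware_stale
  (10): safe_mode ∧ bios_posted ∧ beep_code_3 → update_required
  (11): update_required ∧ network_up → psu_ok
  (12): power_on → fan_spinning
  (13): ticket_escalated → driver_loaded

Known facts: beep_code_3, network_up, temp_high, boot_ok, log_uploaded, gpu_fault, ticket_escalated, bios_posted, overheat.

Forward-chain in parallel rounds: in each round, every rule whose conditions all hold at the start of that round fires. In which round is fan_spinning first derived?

6

Round 1 fires (2), (5), (7), (9), (13), giving safe_mode, reseat_ram, led_red, firmware_stale, driver_loaded.
Round 2 fires (10), giving update_required.
Round 3 fires (11), giving psu_ok.
Round 4 fires (1), giving replace_psu.
Round 5 fires (3), giving power_on.
Round 6 fires (12), giving fan_spinning.
fan_spinning first appears in round 6.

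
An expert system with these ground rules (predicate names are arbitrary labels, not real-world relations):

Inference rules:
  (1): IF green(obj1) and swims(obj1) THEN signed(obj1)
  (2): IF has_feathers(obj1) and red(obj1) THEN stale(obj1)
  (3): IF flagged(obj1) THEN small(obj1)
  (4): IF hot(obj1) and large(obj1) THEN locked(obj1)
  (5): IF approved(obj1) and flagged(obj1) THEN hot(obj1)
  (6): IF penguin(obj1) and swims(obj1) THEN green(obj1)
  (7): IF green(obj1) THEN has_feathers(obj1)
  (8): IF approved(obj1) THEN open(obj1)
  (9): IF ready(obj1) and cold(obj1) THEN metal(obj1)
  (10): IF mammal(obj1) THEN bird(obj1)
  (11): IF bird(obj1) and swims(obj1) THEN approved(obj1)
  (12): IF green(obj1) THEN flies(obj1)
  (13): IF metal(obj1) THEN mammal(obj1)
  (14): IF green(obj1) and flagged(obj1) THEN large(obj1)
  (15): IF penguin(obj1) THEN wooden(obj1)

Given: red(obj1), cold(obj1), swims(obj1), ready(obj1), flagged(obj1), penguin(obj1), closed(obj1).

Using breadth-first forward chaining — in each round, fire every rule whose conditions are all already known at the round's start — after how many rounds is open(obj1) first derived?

5

Round 1: (3) [IF flagged(obj1) THEN small(obj1)]; (6) [IF penguin(obj1) and swims(obj1) THEN green(obj1)]; (9) [IF ready(obj1) and cold(obj1) THEN metal(obj1)]; (15) [IF penguin(obj1) THEN wooden(obj1)]. Adds small(obj1), green(obj1), metal(obj1), wooden(obj1).
Round 2: (1) [IF green(obj1) and swims(obj1) THEN signed(obj1)]; (7) [IF green(obj1) THEN has_feathers(obj1)]; (12) [IF green(obj1) THEN flies(obj1)]; (13) [IF metal(obj1) THEN mammal(obj1)]; (14) [IF green(obj1) and flagged(obj1) THEN large(obj1)]. Adds signed(obj1), has_feathers(obj1), flies(obj1), mammal(obj1), large(obj1).
Round 3: (2) [IF has_feathers(obj1) and red(obj1) THEN stale(obj1)]; (10) [IF mammal(obj1) THEN bird(obj1)]. Adds stale(obj1), bird(obj1).
Round 4: (11) [IF bird(obj1) and swims(obj1) THEN approved(obj1)]. Adds approved(obj1).
Round 5: (5) [IF approved(obj1) and flagged(obj1) THEN hot(obj1)]; (8) [IF approved(obj1) THEN open(obj1)]. Adds hot(obj1), open(obj1).
open(obj1) first appears in round 5.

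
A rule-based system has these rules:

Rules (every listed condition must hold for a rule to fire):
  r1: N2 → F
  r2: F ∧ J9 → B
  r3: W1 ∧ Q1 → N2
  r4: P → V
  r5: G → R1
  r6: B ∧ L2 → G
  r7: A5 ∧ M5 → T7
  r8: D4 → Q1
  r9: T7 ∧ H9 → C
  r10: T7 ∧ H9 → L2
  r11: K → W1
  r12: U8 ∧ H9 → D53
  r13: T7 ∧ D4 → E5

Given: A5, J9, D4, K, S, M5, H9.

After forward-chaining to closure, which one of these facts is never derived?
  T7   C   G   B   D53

Round 1 — r7, r8, r11, derive T7, Q1, W1.
Round 2 — r3, r9, r10, r13, derive N2, C, L2, E5.
Round 3 — r1, derive F.
Round 4 — r2, derive B.
Round 5 — r6, derive G.
Round 6 — r5, derive R1.
Derived: B (round 4), G (round 5), T7 (round 1), C (round 2). D53 never appears in any round.

D53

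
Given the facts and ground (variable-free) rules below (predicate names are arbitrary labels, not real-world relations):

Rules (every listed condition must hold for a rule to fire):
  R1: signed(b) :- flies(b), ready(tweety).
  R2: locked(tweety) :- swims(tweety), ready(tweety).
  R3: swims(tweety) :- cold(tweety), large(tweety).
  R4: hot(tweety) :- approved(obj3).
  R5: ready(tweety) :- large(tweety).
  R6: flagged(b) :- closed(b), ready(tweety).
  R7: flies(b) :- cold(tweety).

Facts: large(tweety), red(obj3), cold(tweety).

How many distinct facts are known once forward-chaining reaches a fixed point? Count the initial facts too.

8

Round 1 fires R3, R5, R7, giving swims(tweety), ready(tweety), flies(b).
Round 2 fires R1, R2, giving signed(b), locked(tweety).
Closure: {cold(tweety), flies(b), large(tweety), locked(tweety), ready(tweety), red(obj3), signed(b), swims(tweety)} — 8 facts.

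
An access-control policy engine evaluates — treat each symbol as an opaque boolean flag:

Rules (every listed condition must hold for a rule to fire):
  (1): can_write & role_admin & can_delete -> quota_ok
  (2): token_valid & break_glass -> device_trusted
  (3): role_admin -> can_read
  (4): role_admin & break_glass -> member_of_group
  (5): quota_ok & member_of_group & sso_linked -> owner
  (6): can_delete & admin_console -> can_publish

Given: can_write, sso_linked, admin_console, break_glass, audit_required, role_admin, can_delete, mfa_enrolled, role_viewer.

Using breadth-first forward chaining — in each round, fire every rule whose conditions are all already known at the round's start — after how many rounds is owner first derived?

Round 1: (1) [can_write & role_admin & can_delete -> quota_ok]; (3) [role_admin -> can_read]; (4) [role_admin & break_glass -> member_of_group]; (6) [can_delete & admin_console -> can_publish]. Adds quota_ok, can_read, member_of_group, can_publish.
Round 2: (5) [quota_ok & member_of_group & sso_linked -> owner]. Adds owner.
owner first appears in round 2.

2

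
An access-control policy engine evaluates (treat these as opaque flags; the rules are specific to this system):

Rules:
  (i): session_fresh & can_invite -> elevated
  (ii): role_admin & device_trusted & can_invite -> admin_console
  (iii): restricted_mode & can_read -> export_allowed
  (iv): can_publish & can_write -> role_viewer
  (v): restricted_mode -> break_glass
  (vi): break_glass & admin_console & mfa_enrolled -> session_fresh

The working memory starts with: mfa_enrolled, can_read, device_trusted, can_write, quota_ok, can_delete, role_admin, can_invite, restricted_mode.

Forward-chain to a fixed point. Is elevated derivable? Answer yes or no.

Round 1: (ii) [role_admin & device_trusted & can_invite -> admin_console]; (iii) [restricted_mode & can_read -> export_allowed]; (v) [restricted_mode -> break_glass]. New: admin_console, export_allowed, break_glass.
Round 2: (vi) [break_glass & admin_console & mfa_enrolled -> session_fresh]. New: session_fresh.
Round 3: (i) [session_fresh & can_invite -> elevated]. New: elevated.
elevated appears in round 3, so it is derivable.

yes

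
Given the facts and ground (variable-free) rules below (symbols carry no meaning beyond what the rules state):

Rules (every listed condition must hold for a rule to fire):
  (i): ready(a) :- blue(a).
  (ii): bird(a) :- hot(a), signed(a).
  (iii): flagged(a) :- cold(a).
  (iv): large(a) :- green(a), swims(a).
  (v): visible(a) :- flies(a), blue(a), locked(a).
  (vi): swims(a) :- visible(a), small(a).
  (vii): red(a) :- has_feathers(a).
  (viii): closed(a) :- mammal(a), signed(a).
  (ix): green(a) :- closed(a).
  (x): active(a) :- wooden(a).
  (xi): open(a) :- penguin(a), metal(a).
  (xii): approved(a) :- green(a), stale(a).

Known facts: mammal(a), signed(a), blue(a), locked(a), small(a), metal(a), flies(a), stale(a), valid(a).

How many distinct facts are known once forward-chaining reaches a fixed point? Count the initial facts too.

Round 1 fires (i), (v), (viii), giving ready(a), visible(a), closed(a).
Round 2 fires (vi), (ix), giving swims(a), green(a).
Round 3 fires (iv), (xii), giving large(a), approved(a).
Closure: {approved(a), blue(a), closed(a), flies(a), green(a), large(a), locked(a), mammal(a), metal(a), ready(a), signed(a), small(a), stale(a), swims(a), valid(a), visible(a)} — 16 facts.

16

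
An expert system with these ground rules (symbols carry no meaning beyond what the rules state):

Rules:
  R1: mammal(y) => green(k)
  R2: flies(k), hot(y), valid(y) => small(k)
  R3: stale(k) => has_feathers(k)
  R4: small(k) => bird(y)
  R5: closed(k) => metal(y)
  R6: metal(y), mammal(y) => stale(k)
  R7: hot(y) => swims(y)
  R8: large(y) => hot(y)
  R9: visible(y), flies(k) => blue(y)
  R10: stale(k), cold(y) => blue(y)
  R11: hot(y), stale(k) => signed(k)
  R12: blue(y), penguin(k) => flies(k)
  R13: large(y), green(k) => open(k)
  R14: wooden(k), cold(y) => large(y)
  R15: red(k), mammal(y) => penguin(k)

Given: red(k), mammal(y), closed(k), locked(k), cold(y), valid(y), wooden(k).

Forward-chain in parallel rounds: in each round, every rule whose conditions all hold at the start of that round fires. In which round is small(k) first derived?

Round 1 — R1, R5, R14, R15, derive green(k), metal(y), large(y), penguin(k).
Round 2 — R6, R8, R13, derive stale(k), hot(y), open(k).
Round 3 — R3, R7, R10, R11, derive has_feathers(k), swims(y), blue(y), signed(k).
Round 4 — R12, derive flies(k).
Round 5 — R2, derive small(k).
small(k) first appears in round 5.

5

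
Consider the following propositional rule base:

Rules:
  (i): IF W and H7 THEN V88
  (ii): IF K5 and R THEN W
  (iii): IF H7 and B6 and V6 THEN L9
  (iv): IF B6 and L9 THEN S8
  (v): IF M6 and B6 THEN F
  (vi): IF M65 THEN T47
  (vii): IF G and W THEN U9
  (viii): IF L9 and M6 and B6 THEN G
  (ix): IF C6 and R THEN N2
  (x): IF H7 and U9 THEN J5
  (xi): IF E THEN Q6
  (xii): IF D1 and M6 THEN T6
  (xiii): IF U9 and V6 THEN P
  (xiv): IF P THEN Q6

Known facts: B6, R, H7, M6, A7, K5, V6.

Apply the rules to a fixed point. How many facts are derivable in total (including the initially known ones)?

[1] (ii) [IF K5 and R THEN W]; (iii) [IF H7 and B6 and V6 THEN L9]; (v) [IF M6 and B6 THEN F]. ⇒ new: W, L9, F.
[2] (i) [IF W and H7 THEN V88]; (iv) [IF B6 and L9 THEN S8]; (viii) [IF L9 and M6 and B6 THEN G]. ⇒ new: V88, S8, G.
[3] (vii) [IF G and W THEN U9]. ⇒ new: U9.
[4] (x) [IF H7 and U9 THEN J5]; (xiii) [IF U9 and V6 THEN P]. ⇒ new: J5, P.
[5] (xiv) [IF P THEN Q6]. ⇒ new: Q6.
Closure: {A7, B6, F, G, H7, J5, K5, L9, M6, P, Q6, R, S8, U9, V6, V88, W} — 17 facts.

17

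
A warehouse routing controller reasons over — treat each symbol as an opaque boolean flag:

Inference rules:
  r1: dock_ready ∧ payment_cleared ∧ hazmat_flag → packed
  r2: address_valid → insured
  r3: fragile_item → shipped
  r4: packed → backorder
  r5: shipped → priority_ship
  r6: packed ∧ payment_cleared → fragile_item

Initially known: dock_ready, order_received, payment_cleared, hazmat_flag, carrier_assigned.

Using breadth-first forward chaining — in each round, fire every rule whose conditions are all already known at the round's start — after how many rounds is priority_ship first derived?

4

Round 1: r1 [dock_ready ∧ payment_cleared ∧ hazmat_flag → packed]. New: packed.
Round 2: r4 [packed → backorder]; r6 [packed ∧ payment_cleared → fragile_item]. New: backorder, fragile_item.
Round 3: r3 [fragile_item → shipped]. New: shipped.
Round 4: r5 [shipped → priority_ship]. New: priority_ship.
priority_ship first appears in round 4.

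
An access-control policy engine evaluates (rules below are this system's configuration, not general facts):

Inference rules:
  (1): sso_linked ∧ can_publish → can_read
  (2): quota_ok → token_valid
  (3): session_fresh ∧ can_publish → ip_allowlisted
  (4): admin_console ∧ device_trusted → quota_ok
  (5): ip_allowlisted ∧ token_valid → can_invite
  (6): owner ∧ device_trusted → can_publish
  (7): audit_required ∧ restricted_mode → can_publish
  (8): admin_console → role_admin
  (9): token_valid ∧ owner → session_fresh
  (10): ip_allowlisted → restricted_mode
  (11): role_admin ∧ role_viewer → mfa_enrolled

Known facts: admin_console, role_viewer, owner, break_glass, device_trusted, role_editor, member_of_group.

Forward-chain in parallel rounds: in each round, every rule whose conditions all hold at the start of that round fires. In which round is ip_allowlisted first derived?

[1] (4) [admin_console ∧ device_trusted → quota_ok]; (6) [owner ∧ device_trusted → can_publish]; (8) [admin_console → role_admin]. ⇒ new: quota_ok, can_publish, role_admin.
[2] (2) [quota_ok → token_valid]; (11) [role_admin ∧ role_viewer → mfa_enrolled]. ⇒ new: token_valid, mfa_enrolled.
[3] (9) [token_valid ∧ owner → session_fresh]. ⇒ new: session_fresh.
[4] (3) [session_fresh ∧ can_publish → ip_allowlisted]. ⇒ new: ip_allowlisted.
ip_allowlisted first appears in round 4.

4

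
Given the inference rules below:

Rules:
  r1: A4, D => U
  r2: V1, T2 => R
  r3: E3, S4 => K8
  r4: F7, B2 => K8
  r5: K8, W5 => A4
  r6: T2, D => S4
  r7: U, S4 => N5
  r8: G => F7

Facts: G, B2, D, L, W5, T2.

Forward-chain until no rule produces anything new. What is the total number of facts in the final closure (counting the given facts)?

12

[1] r6 [T2, D => S4]; r8 [G => F7]. ⇒ new: S4, F7.
[2] r4 [F7, B2 => K8]. ⇒ new: K8.
[3] r5 [K8, W5 => A4]. ⇒ new: A4.
[4] r1 [A4, D => U]. ⇒ new: U.
[5] r7 [U, S4 => N5]. ⇒ new: N5.
Closure: {A4, B2, D, F7, G, K8, L, N5, S4, T2, U, W5} — 12 facts.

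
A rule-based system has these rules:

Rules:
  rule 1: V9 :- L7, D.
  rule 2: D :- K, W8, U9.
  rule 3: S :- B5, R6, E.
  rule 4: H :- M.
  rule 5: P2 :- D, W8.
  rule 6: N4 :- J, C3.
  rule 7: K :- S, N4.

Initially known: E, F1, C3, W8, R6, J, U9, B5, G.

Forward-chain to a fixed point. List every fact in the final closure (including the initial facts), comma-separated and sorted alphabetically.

Round 1 — rule 3, rule 6, derive S, N4.
Round 2 — rule 7, derive K.
Round 3 — rule 2, derive D.
Round 4 — rule 5, derive P2.

B5, C3, D, E, F1, G, J, K, N4, P2, R6, S, U9, W8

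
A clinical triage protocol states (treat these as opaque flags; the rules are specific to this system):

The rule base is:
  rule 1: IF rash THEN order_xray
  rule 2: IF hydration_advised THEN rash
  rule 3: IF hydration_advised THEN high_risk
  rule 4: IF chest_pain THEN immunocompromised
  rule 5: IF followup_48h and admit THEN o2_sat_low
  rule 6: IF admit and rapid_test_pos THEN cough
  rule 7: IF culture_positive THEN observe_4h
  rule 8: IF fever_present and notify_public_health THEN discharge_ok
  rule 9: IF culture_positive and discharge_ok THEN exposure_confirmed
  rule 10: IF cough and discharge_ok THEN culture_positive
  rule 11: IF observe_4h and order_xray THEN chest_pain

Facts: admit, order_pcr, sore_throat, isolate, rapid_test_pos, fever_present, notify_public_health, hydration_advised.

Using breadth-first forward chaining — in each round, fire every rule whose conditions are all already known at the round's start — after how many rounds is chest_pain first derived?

4

[1] rule 2 [IF hydration_advised THEN rash]; rule 3 [IF hydration_advised THEN high_risk]; rule 6 [IF admit and rapid_test_pos THEN cough]; rule 8 [IF fever_present and notify_public_health THEN discharge_ok]. ⇒ new: rash, high_risk, cough, discharge_ok.
[2] rule 1 [IF rash THEN order_xray]; rule 10 [IF cough and discharge_ok THEN culture_positive]. ⇒ new: order_xray, culture_positive.
[3] rule 7 [IF culture_positive THEN observe_4h]; rule 9 [IF culture_positive and discharge_ok THEN exposure_confirmed]. ⇒ new: observe_4h, exposure_confirmed.
[4] rule 11 [IF observe_4h and order_xray THEN chest_pain]. ⇒ new: chest_pain.
chest_pain first appears in round 4.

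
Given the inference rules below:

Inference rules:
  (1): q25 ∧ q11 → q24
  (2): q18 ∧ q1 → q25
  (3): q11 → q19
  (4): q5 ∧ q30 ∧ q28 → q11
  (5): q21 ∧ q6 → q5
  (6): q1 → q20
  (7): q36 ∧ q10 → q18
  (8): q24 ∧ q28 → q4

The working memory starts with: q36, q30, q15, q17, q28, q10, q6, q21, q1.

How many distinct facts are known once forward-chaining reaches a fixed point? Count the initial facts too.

Round 1: (5) [q21 ∧ q6 → q5]; (6) [q1 → q20]; (7) [q36 ∧ q10 → q18]. Adds q5, q20, q18.
Round 2: (2) [q18 ∧ q1 → q25]; (4) [q5 ∧ q30 ∧ q28 → q11]. Adds q25, q11.
Round 3: (1) [q25 ∧ q11 → q24]; (3) [q11 → q19]. Adds q24, q19.
Round 4: (8) [q24 ∧ q28 → q4]. Adds q4.
Closure: {q1, q10, q11, q15, q17, q18, q19, q20, q21, q24, q25, q28, q30, q36, q4, q5, q6} — 17 facts.

17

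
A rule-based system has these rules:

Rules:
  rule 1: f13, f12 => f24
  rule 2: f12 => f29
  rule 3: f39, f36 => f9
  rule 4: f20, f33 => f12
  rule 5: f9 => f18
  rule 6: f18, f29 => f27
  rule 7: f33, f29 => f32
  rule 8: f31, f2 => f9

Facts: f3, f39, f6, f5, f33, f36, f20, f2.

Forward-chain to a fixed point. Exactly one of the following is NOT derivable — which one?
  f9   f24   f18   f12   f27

f24

Round 1 fires rule 3, rule 4, giving f9, f12.
Round 2 fires rule 2, rule 5, giving f29, f18.
Round 3 fires rule 6, rule 7, giving f27, f32.
Derived: f12 (round 1), f27 (round 3), f18 (round 2), f9 (round 1). f24 never appears in any round.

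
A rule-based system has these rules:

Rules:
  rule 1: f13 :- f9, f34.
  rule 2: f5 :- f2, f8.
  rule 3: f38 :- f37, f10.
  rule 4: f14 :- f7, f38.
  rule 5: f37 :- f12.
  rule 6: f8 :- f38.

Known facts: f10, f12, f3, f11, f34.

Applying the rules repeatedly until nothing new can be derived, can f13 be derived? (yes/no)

Round 1 fires rule 5, giving f37.
Round 2 fires rule 3, giving f38.
Round 3 fires rule 6, giving f8.
Fixed point reached. f13 is concluded only by rule 1; rule 1 needs f9 (never derived).

no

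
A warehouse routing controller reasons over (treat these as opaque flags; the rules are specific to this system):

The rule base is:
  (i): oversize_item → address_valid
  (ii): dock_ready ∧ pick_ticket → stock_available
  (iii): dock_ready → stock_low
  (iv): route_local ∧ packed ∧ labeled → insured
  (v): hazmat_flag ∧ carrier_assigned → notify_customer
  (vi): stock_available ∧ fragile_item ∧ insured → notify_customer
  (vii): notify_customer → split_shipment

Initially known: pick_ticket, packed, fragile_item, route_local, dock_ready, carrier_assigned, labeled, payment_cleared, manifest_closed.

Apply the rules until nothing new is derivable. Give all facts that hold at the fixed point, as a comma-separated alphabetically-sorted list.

Round 1: (ii) [dock_ready ∧ pick_ticket → stock_available]; (iii) [dock_ready → stock_low]; (iv) [route_local ∧ packed ∧ labeled → insured]. New: stock_available, stock_low, insured.
Round 2: (vi) [stock_available ∧ fragile_item ∧ insured → notify_customer]. New: notify_customer.
Round 3: (vii) [notify_customer → split_shipment]. New: split_shipment.

carrier_assigned, dock_ready, fragile_item, insured, labeled, manifest_closed, notify_customer, packed, payment_cleared, pick_ticket, route_local, split_shipment, stock_available, stock_low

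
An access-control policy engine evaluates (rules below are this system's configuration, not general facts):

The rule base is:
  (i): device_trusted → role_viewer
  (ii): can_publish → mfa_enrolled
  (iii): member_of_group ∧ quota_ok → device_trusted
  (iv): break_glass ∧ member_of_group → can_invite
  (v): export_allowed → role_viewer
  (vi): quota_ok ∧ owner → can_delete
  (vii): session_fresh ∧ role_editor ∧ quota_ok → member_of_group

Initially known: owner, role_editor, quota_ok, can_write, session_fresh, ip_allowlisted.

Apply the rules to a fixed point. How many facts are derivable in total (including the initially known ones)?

Round 1 — (vi), (vii), derive can_delete, member_of_group.
Round 2 — (iii), derive device_trusted.
Round 3 — (i), derive role_viewer.
Closure: {can_delete, can_write, device_trusted, ip_allowlisted, member_of_group, owner, quota_ok, role_editor, role_viewer, session_fresh} — 10 facts.

10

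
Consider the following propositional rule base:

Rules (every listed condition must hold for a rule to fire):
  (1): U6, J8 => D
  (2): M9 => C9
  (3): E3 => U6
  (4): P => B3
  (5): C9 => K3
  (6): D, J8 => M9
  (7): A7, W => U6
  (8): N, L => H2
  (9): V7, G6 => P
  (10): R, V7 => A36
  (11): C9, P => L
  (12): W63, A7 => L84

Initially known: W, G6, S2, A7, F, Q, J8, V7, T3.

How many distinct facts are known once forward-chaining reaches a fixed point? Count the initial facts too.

17

Round 1 — (7), (9), derive U6, P.
Round 2 — (1), (4), derive D, B3.
Round 3 — (6), derive M9.
Round 4 — (2), derive C9.
Round 5 — (5), (11), derive K3, L.
Closure: {A7, B3, C9, D, F, G6, J8, K3, L, M9, P, Q, S2, T3, U6, V7, W} — 17 facts.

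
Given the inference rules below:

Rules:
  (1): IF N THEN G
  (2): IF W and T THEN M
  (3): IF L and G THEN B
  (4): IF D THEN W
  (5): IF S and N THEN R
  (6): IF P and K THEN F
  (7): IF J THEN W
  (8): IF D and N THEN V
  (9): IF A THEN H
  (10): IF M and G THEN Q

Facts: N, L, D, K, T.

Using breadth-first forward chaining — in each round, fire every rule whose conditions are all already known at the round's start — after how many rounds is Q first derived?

3

[1] (1) [IF N THEN G]; (4) [IF D THEN W]; (8) [IF D and N THEN V]. ⇒ new: G, W, V.
[2] (2) [IF W and T THEN M]; (3) [IF L and G THEN B]. ⇒ new: M, B.
[3] (10) [IF M and G THEN Q]. ⇒ new: Q.
Q first appears in round 3.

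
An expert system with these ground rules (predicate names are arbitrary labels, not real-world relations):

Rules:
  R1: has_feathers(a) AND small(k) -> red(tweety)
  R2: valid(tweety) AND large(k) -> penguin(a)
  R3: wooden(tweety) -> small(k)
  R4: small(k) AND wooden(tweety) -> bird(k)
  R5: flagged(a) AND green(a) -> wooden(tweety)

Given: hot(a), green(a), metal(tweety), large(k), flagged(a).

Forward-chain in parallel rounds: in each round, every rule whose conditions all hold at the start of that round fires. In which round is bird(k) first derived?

[1] R5 [flagged(a) AND green(a) -> wooden(tweety)]. ⇒ new: wooden(tweety).
[2] R3 [wooden(tweety) -> small(k)]. ⇒ new: small(k).
[3] R4 [small(k) AND wooden(tweety) -> bird(k)]. ⇒ new: bird(k).
bird(k) first appears in round 3.

3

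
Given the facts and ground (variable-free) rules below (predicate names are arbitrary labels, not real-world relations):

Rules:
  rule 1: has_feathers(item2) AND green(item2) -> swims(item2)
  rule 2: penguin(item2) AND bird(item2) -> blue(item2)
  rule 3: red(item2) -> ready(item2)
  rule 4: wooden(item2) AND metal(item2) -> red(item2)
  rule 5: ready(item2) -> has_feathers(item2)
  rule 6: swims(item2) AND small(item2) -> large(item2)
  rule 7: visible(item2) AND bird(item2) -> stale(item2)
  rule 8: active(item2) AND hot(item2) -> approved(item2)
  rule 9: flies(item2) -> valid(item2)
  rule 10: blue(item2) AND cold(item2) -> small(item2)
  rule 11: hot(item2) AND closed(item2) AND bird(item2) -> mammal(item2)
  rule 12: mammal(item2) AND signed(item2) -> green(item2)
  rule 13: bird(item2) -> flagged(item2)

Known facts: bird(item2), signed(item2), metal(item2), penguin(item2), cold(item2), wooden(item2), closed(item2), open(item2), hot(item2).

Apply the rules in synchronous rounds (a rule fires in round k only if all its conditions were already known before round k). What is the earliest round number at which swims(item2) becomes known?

4

Round 1 — rule 2, rule 4, rule 11, rule 13, derive blue(item2), red(item2), mammal(item2), flagged(item2).
Round 2 — rule 3, rule 10, rule 12, derive ready(item2), small(item2), green(item2).
Round 3 — rule 5, derive has_feathers(item2).
Round 4 — rule 1, derive swims(item2).
swims(item2) first appears in round 4.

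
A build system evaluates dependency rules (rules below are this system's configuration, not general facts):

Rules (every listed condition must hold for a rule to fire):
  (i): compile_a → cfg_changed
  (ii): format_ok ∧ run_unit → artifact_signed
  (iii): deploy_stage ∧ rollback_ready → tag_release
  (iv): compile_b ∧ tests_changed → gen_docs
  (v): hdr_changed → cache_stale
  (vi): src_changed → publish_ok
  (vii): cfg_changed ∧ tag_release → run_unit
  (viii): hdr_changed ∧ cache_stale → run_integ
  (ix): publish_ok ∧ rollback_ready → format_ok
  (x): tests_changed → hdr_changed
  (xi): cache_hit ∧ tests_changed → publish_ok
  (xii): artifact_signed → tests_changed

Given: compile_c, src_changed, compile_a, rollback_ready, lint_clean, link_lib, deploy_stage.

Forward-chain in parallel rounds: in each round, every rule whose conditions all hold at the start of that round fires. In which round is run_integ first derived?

[1] (i) [compile_a → cfg_changed]; (iii) [deploy_stage ∧ rollback_ready → tag_release]; (vi) [src_changed → publish_ok]. ⇒ new: cfg_changed, tag_release, publish_ok.
[2] (vii) [cfg_changed ∧ tag_release → run_unit]; (ix) [publish_ok ∧ rollback_ready → format_ok]. ⇒ new: run_unit, format_ok.
[3] (ii) [format_ok ∧ run_unit → artifact_signed]. ⇒ new: artifact_signed.
[4] (xii) [artifact_signed → tests_changed]. ⇒ new: tests_changed.
[5] (x) [tests_changed → hdr_changed]. ⇒ new: hdr_changed.
[6] (v) [hdr_changed → cache_stale]. ⇒ new: cache_stale.
[7] (viii) [hdr_changed ∧ cache_stale → run_integ]. ⇒ new: run_integ.
run_integ first appears in round 7.

7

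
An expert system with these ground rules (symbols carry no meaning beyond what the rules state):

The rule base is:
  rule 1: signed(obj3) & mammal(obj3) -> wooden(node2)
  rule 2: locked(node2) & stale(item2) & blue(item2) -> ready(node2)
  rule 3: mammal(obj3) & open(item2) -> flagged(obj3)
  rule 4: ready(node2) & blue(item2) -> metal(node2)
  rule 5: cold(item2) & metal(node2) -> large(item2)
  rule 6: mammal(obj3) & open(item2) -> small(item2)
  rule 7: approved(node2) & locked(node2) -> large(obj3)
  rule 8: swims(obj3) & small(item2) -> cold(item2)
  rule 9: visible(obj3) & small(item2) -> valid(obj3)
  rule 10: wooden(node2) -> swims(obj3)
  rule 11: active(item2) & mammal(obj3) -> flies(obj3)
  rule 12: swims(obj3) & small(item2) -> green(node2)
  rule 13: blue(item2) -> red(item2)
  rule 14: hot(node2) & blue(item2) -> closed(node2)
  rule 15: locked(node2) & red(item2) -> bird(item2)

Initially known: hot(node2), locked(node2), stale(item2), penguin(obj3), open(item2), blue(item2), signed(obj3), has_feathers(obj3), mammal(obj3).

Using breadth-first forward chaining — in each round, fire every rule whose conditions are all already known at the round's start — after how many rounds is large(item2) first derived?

4

Round 1 — rule 1, rule 2, rule 3, rule 6, rule 13, rule 14, derive wooden(node2), ready(node2), flagged(obj3), small(item2), red(item2), closed(node2).
Round 2 — rule 4, rule 10, rule 15, derive metal(node2), swims(obj3), bird(item2).
Round 3 — rule 8, rule 12, derive cold(item2), green(node2).
Round 4 — rule 5, derive large(item2).
large(item2) first appears in round 4.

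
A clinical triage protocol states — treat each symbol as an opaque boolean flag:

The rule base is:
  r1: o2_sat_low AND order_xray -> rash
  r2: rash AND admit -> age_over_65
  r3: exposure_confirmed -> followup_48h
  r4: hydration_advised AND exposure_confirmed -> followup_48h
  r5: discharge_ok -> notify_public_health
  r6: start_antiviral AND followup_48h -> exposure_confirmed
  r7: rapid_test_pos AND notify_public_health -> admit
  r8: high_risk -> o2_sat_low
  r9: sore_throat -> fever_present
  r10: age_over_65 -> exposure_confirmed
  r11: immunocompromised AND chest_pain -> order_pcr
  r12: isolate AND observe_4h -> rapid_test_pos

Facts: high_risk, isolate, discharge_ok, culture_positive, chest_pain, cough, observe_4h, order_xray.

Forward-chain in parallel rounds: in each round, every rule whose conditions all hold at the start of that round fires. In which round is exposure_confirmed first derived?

Round 1: r5 [discharge_ok -> notify_public_health]; r8 [high_risk -> o2_sat_low]; r12 [isolate AND observe_4h -> rapid_test_pos]. Adds notify_public_health, o2_sat_low, rapid_test_pos.
Round 2: r1 [o2_sat_low AND order_xray -> rash]; r7 [rapid_test_pos AND notify_public_health -> admit]. Adds rash, admit.
Round 3: r2 [rash AND admit -> age_over_65]. Adds age_over_65.
Round 4: r10 [age_over_65 -> exposure_confirmed]. Adds exposure_confirmed.
exposure_confirmed first appears in round 4.

4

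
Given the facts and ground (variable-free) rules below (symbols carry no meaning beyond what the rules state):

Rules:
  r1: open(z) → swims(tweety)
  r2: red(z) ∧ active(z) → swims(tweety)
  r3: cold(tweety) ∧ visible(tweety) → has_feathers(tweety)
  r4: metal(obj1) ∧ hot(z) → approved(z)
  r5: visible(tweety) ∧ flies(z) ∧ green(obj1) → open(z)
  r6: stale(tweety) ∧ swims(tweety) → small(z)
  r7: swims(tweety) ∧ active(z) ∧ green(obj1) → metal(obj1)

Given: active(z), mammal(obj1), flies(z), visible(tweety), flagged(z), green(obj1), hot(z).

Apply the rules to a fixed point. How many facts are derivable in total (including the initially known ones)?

Round 1: r5 [visible(tweety) ∧ flies(z) ∧ green(obj1) → open(z)]. Adds open(z).
Round 2: r1 [open(z) → swims(tweety)]. Adds swims(tweety).
Round 3: r7 [swims(tweety) ∧ active(z) ∧ green(obj1) → metal(obj1)]. Adds metal(obj1).
Round 4: r4 [metal(obj1) ∧ hot(z) → approved(z)]. Adds approved(z).
Closure: {active(z), approved(z), flagged(z), flies(z), green(obj1), hot(z), mammal(obj1), metal(obj1), open(z), swims(tweety), visible(tweety)} — 11 facts.

11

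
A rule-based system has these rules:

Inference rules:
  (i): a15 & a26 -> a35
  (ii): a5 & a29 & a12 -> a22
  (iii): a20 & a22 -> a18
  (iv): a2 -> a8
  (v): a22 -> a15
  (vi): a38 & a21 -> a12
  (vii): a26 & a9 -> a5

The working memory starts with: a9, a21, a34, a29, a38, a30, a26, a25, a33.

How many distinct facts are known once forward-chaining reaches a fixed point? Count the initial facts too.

14

[1] (vi) [a38 & a21 -> a12]; (vii) [a26 & a9 -> a5]. ⇒ new: a12, a5.
[2] (ii) [a5 & a29 & a12 -> a22]. ⇒ new: a22.
[3] (v) [a22 -> a15]. ⇒ new: a15.
[4] (i) [a15 & a26 -> a35]. ⇒ new: a35.
Closure: {a12, a15, a21, a22, a25, a26, a29, a30, a33, a34, a35, a38, a5, a9} — 14 facts.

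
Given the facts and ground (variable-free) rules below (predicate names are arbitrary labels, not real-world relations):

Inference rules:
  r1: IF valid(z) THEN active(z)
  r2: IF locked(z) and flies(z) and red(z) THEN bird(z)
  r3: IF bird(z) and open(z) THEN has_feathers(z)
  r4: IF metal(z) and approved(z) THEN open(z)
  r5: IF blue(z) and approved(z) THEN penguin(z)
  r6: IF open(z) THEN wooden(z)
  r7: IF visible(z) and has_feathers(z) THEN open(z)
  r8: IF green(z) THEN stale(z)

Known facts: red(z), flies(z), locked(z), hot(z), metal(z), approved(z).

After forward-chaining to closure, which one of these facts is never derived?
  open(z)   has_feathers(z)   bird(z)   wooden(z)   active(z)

active(z)

Round 1 fires r2, r4, giving bird(z), open(z).
Round 2 fires r3, r6, giving has_feathers(z), wooden(z).
Derived: bird(z) (round 1), has_feathers(z) (round 2), wooden(z) (round 2), open(z) (round 1). active(z) never appears in any round.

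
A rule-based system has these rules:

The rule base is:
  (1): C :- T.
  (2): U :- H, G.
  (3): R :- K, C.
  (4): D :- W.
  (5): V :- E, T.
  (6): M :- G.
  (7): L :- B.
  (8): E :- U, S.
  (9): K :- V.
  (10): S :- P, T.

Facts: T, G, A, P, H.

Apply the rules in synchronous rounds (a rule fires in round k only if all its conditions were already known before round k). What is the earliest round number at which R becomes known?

5

Round 1 fires (1), (2), (6), (10), giving C, U, M, S.
Round 2 fires (8), giving E.
Round 3 fires (5), giving V.
Round 4 fires (9), giving K.
Round 5 fires (3), giving R.
R first appears in round 5.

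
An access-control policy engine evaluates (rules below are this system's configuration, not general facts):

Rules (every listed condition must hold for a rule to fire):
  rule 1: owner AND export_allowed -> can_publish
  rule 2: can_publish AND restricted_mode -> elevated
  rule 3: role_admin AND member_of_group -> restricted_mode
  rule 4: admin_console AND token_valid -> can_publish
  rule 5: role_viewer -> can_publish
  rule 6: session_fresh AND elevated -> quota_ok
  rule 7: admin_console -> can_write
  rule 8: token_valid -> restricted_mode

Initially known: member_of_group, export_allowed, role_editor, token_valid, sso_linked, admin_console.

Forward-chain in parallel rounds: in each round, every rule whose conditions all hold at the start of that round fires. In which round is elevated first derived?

2

Round 1: rule 4 [admin_console AND token_valid -> can_publish]; rule 7 [admin_console -> can_write]; rule 8 [token_valid -> restricted_mode]. New: can_publish, can_write, restricted_mode.
Round 2: rule 2 [can_publish AND restricted_mode -> elevated]. New: elevated.
elevated first appears in round 2.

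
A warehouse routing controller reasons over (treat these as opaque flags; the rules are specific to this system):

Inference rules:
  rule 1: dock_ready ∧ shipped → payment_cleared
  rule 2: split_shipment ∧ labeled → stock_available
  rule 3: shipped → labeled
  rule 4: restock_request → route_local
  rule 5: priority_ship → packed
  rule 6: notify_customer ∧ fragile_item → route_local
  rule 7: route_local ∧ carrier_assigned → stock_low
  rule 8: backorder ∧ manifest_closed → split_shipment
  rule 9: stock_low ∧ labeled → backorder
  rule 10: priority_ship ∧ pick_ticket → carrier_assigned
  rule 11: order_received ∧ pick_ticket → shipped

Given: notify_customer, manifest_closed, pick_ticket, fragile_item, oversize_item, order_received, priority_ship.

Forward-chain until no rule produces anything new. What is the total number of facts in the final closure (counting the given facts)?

[1] rule 5 [priority_ship → packed]; rule 6 [notify_customer ∧ fragile_item → route_local]; rule 10 [priority_ship ∧ pick_ticket → carrier_assigned]; rule 11 [order_received ∧ pick_ticket → shipped]. ⇒ new: packed, route_local, carrier_assigned, shipped.
[2] rule 3 [shipped → labeled]; rule 7 [route_local ∧ carrier_assigned → stock_low]. ⇒ new: labeled, stock_low.
[3] rule 9 [stock_low ∧ labeled → backorder]. ⇒ new: backorder.
[4] rule 8 [backorder ∧ manifest_closed → split_shipment]. ⇒ new: split_shipment.
[5] rule 2 [split_shipment ∧ labeled → stock_available]. ⇒ new: stock_available.
Closure: {backorder, carrier_assigned, fragile_item, labeled, manifest_closed, notify_customer, order_received, oversize_item, packed, pick_ticket, priority_ship, route_local, shipped, split_shipment, stock_available, stock_low} — 16 facts.

16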